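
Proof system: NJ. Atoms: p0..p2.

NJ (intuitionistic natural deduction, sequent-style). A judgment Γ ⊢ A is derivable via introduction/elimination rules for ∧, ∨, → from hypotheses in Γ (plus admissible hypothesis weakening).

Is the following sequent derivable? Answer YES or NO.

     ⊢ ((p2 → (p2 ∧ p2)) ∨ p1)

Derivation trace:
[∨I₁]  ⊢ ((p2 → (p2 ∧ p2)) ∨ p1)
  [→I]  ⊢ (p2 → (p2 ∧ p2))
    [∧I] p2 ⊢ (p2 ∧ p2)
      [Ax] p2 ⊢ p2
      [Ax] p2 ⊢ p2

Result: YES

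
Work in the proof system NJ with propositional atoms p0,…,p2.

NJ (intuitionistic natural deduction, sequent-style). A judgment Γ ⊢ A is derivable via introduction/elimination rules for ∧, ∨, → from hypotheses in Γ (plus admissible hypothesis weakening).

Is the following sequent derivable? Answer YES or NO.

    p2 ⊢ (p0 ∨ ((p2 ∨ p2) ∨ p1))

Derivation trace:
[∨I₂] p2 ⊢ (p0 ∨ ((p2 ∨ p2) ∨ p1))
  [∨I₁] p2 ⊢ ((p2 ∨ p2) ∨ p1)
    [∨I₂] p2 ⊢ (p2 ∨ p2)
      [Ax] p2 ⊢ p2

Result: YES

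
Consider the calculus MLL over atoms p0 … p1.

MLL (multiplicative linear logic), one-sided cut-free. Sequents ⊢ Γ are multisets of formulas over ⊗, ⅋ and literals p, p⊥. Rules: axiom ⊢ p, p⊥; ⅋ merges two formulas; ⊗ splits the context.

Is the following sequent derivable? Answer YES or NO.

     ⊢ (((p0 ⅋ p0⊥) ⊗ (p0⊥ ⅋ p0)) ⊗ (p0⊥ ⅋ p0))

Proof tree:
[⊗]  ⊢ (((p0 ⅋ p0⊥) ⊗ (p0⊥ ⅋ p0)) ⊗ (p0⊥ ⅋ p0))
  [⊗]  ⊢ ((p0 ⅋ p0⊥) ⊗ (p0⊥ ⅋ p0))
    [⅋]  ⊢ (p0 ⅋ p0⊥)
      [Ax]  ⊢ p0, p0⊥
    [⅋]  ⊢ (p0⊥ ⅋ p0)
      [Ax]  ⊢ p0, p0⊥
  [⅋]  ⊢ (p0⊥ ⅋ p0)
    [Ax]  ⊢ p0, p0⊥

Result: YES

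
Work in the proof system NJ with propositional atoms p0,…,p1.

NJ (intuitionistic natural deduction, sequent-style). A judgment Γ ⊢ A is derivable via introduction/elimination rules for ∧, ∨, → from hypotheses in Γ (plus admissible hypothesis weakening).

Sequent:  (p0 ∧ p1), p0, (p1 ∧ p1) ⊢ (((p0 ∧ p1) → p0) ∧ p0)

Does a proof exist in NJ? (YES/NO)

Proof tree:
[Wk] (p0 ∧ p1), p0, (p1 ∧ p1) ⊢ (((p0 ∧ p1) → p0) ∧ p0)
  [∧I] (p0 ∧ p1), p0 ⊢ (((p0 ∧ p1) → p0) ∧ p0)
    [→I] p0 ⊢ ((p0 ∧ p1) → p0)
      [Wk] p0, (p0 ∧ p1) ⊢ p0
        [Ax] p0 ⊢ p0
    [Wk] p0, p0, (p0 ∧ p1) ⊢ p0
      [Wk] p0, p0 ⊢ p0
        [Ax] p0 ⊢ p0

Result: YES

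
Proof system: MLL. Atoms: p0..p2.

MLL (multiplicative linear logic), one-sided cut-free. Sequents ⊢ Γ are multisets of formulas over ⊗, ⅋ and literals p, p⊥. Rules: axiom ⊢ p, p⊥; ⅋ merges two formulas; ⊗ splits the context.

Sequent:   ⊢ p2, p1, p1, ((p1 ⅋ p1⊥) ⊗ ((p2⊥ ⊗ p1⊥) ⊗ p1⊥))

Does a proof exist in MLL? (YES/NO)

Proof tree:
[⊗]  ⊢ p2, p1, p1, ((p1 ⅋ p1⊥) ⊗ ((p2⊥ ⊗ p1⊥) ⊗ p1⊥))
  [⅋]  ⊢ (p1 ⅋ p1⊥)
    [Ax]  ⊢ p1, p1⊥
  [⊗]  ⊢ p2, p1, p1, ((p2⊥ ⊗ p1⊥) ⊗ p1⊥)
    [⊗]  ⊢ p2, p1, (p2⊥ ⊗ p1⊥)
      [Ax]  ⊢ p2, p2⊥
      [Ax]  ⊢ p1, p1⊥
    [Ax]  ⊢ p1, p1⊥

Result: YES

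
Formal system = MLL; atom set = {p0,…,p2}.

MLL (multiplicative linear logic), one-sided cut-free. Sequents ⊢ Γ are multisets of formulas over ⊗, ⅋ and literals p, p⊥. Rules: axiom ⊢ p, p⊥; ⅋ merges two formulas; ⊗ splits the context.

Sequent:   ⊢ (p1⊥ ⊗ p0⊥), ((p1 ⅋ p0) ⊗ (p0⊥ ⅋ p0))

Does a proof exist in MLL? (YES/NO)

Derivation trace:
[⊗]  ⊢ (p1⊥ ⊗ p0⊥), ((p1 ⅋ p0) ⊗ (p0⊥ ⅋ p0))
  [⅋]  ⊢ (p1⊥ ⊗ p0⊥), (p1 ⅋ p0)
    [⊗]  ⊢ p1, p0, (p1⊥ ⊗ p0⊥)
      [Ax]  ⊢ p1, p1⊥
      [Ax]  ⊢ p0, p0⊥
  [⅋]  ⊢ (p0⊥ ⅋ p0)
    [Ax]  ⊢ p0, p0⊥

Result: YES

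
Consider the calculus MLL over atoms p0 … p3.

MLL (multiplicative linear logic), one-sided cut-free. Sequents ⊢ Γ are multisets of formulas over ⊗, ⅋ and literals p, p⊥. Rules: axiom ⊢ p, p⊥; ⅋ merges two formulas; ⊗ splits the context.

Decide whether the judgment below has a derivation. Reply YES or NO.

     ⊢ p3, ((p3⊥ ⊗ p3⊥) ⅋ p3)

Derivation (root first):
[⅋]  ⊢ p3, ((p3⊥ ⊗ p3⊥) ⅋ p3)
  [⊗]  ⊢ p3, p3, (p3⊥ ⊗ p3⊥)
    [Ax]  ⊢ p3, p3⊥
    [Ax]  ⊢ p3, p3⊥

Result: YES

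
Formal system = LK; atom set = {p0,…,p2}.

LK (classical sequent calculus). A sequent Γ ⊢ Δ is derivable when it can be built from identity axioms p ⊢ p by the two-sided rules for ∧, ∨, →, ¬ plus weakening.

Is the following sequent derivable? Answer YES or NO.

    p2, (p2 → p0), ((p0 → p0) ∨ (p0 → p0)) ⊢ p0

Derivation (root first):
[∨L] p2, (p2 → p0), ((p0 → p0) ∨ (p0 → p0)) ⊢ p0
  [→L] p2, (p2 → p0), (p0 → p0) ⊢ p0
    [→L] p2, (p2 → p0) ⊢ p0
      [Ax] p2 ⊢ p2
      [Ax] p0 ⊢ p0
    [Ax] p0 ⊢ p0
  [→L] p2, (p2 → p0), (p0 → p0) ⊢ p0
    [→L] p2, (p2 → p0) ⊢ p0
      [Ax] p2 ⊢ p2
      [Ax] p0 ⊢ p0
    [Ax] p0 ⊢ p0

Result: YES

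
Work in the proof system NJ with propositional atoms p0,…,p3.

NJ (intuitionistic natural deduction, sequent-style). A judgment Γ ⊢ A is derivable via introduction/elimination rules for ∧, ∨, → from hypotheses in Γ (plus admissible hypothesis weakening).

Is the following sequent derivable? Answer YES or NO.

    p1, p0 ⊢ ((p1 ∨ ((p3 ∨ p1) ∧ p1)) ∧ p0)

Derivation trace:
[∧I] p1, p0 ⊢ ((p1 ∨ ((p3 ∨ p1) ∧ p1)) ∧ p0)
  [∨I₂] p1 ⊢ (p1 ∨ ((p3 ∨ p1) ∧ p1))
    [∧I] p1 ⊢ ((p3 ∨ p1) ∧ p1)
      [∨I₂] p1 ⊢ (p3 ∨ p1)
        [Ax] p1 ⊢ p1
      [Ax] p1 ⊢ p1
  [Ax] p0 ⊢ p0

Result: YES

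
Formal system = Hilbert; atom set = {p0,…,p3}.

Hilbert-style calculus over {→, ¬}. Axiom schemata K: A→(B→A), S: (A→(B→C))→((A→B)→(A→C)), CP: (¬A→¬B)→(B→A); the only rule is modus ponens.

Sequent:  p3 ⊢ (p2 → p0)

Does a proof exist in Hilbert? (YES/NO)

Truth-table refutation:
  v=0000: Γ:[p3=F] Δ:[(p2 → p0)=T] refutes=False
  v=0001: Γ:[p3=T] Δ:[(p2 → p0)=T] refutes=False
  v=0010: Γ:[p3=F] Δ:[(p2 → p0)=F] refutes=False
  v=0011: Γ:[p3=T] Δ:[(p2 → p0)=F] refutes=True  ← countermodel

Result: NO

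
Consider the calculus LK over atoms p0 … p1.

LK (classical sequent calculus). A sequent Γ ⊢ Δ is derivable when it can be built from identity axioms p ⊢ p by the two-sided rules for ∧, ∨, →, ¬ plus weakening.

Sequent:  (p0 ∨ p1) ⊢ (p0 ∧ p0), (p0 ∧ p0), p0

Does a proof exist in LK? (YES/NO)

Enumerate valuations to refute Γ ⊢ Δ:
  v=00: Γ:[(p0 ∨ p1)=F] Δ:[(p0 ∧ p0)=F, (p0 ∧ p0)=F, p0=F] refutes=False
  v=01: Γ:[(p0 ∨ p1)=T] Δ:[(p0 ∧ p0)=F, (p0 ∧ p0)=F, p0=F] refutes=True  ← countermodel

Result: NO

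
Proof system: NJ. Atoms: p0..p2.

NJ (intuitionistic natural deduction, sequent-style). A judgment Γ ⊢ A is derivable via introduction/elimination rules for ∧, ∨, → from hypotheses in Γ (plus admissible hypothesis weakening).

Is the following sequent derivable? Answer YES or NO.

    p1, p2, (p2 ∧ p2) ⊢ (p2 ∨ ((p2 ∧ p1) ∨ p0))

Derivation (root first):
[∨I₂] p1, p2, (p2 ∧ p2) ⊢ (p2 ∨ ((p2 ∧ p1) ∨ p0))
  [∨I₁] p1, p2, (p2 ∧ p2) ⊢ ((p2 ∧ p1) ∨ p0)
    [Wk] p1, p2, (p2 ∧ p2) ⊢ (p2 ∧ p1)
      [∧I] p1, p2 ⊢ (p2 ∧ p1)
        [Ax] p2 ⊢ p2
        [Ax] p1 ⊢ p1

Result: YES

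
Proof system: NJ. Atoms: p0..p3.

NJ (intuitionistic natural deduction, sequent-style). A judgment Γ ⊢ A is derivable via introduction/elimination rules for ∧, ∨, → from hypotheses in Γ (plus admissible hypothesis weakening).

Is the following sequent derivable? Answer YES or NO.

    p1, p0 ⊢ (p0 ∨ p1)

Derivation trace:
[∨I₂] p1, p0 ⊢ (p0 ∨ p1)
  [Wk] p1, p0 ⊢ p1
    [Ax] p1 ⊢ p1

Result: YES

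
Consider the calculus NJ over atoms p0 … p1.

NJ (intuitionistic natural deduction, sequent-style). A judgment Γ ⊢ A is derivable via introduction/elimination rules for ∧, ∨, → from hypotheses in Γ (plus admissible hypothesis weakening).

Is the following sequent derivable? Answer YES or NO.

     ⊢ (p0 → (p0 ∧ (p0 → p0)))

Derivation (root first):
[→I]  ⊢ (p0 → (p0 ∧ (p0 → p0)))
  [∧I] p0 ⊢ (p0 ∧ (p0 → p0))
    [Ax] p0 ⊢ p0
    [→I]  ⊢ (p0 → p0)
      [Ax] p0 ⊢ p0

Result: YES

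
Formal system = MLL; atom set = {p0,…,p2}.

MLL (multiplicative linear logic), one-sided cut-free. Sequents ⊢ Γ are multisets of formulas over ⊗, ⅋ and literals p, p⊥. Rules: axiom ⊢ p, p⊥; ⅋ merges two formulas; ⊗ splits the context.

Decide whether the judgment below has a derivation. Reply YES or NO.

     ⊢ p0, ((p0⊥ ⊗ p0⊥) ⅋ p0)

Proof tree:
[⅋]  ⊢ p0, ((p0⊥ ⊗ p0⊥) ⅋ p0)
  [⊗]  ⊢ p0, p0, (p0⊥ ⊗ p0⊥)
    [Ax]  ⊢ p0, p0⊥
    [Ax]  ⊢ p0, p0⊥

Result: YES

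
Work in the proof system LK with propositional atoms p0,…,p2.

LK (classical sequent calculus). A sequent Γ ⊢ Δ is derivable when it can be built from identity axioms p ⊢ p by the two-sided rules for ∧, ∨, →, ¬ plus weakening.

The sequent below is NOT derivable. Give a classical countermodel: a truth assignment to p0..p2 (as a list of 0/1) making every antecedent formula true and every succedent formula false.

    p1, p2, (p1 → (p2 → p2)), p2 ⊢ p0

Enumerate valuations to refute Γ ⊢ Δ:
  v=000: Γ:[p1=F, p2=F, (p1 → (p2 → p2))=T, p2=F] Δ:[p0=F] refutes=False
  v=001: Γ:[p1=F, p2=T, (p1 → (p2 → p2))=T, p2=T] Δ:[p0=F] refutes=False
  v=010: Γ:[p1=T, p2=F, (p1 → (p2 → p2))=T, p2=F] Δ:[p0=F] refutes=False
  v=011: Γ:[p1=T, p2=T, (p1 → (p2 → p2))=T, p2=T] Δ:[p0=F] refutes=True  ← countermodel

Result: [0, 1, 1]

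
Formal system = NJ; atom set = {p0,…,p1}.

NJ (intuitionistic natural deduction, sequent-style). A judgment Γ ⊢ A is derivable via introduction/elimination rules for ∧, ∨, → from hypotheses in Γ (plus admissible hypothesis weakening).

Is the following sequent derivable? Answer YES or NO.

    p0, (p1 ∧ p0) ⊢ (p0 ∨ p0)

Derivation trace:
[∨I₂] p0, (p1 ∧ p0) ⊢ (p0 ∨ p0)
  [Wk] p0, (p1 ∧ p0) ⊢ p0
    [Ax] p0 ⊢ p0

Result: YES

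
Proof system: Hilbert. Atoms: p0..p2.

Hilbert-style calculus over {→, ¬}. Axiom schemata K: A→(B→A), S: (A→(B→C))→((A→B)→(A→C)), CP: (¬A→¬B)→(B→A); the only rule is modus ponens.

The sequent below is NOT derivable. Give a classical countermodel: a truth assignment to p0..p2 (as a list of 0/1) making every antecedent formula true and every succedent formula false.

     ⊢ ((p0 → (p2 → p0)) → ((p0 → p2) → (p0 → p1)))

Enumerate valuations to refute Γ ⊢ Δ:
  v=000: Γ:[] Δ:[((p0 → (p2 → p0)) → ((p0 → p2) → (p0 → p1)))=T] refutes=False
  v=001: Γ:[] Δ:[((p0 → (p2 → p0)) → ((p0 → p2) → (p0 → p1)))=T] refutes=False
  v=010: Γ:[] Δ:[((p0 → (p2 → p0)) → ((p0 → p2) → (p0 → p1)))=T] refutes=False
  v=011: Γ:[] Δ:[((p0 → (p2 → p0)) → ((p0 → p2) → (p0 → p1)))=T] refutes=False
  v=100: Γ:[] Δ:[((p0 → (p2 → p0)) → ((p0 → p2) → (p0 → p1)))=T] refutes=False
  v=101: Γ:[] Δ:[((p0 → (p2 → p0)) → ((p0 → p2) → (p0 → p1)))=F] refutes=True  ← countermodel

Result: [1, 0, 1]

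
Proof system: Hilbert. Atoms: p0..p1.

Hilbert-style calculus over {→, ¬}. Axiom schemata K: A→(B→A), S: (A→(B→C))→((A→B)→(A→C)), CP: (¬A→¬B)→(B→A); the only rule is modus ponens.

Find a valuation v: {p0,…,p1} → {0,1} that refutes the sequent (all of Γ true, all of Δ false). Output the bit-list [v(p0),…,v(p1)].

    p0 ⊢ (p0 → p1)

Enumerate valuations to refute Γ ⊢ Δ:
  v=00: Γ:[p0=F] Δ:[(p0 → p1)=T] refutes=False
  v=01: Γ:[p0=F] Δ:[(p0 → p1)=T] refutes=False
  v=10: Γ:[p0=T] Δ:[(p0 → p1)=F] refutes=True  ← countermodel

Result: [1, 0]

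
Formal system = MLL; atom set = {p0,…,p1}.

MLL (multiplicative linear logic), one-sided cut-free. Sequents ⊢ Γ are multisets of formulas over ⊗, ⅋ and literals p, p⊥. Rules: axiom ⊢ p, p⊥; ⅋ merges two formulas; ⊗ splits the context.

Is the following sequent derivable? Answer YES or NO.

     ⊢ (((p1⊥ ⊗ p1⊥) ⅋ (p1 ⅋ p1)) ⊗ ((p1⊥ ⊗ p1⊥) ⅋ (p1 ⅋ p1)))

Derivation (root first):
[⊗]  ⊢ (((p1⊥ ⊗ p1⊥) ⅋ (p1 ⅋ p1)) ⊗ ((p1⊥ ⊗ p1⊥) ⅋ (p1 ⅋ p1)))
  [⅋]  ⊢ ((p1⊥ ⊗ p1⊥) ⅋ (p1 ⅋ p1))
    [⅋]  ⊢ (p1⊥ ⊗ p1⊥), (p1 ⅋ p1)
      [⊗]  ⊢ p1, p1, (p1⊥ ⊗ p1⊥)
        [Ax]  ⊢ p1, p1⊥
        [Ax]  ⊢ p1, p1⊥
  [⅋]  ⊢ ((p1⊥ ⊗ p1⊥) ⅋ (p1 ⅋ p1))
    [⅋]  ⊢ (p1⊥ ⊗ p1⊥), (p1 ⅋ p1)
      [⊗]  ⊢ p1, p1, (p1⊥ ⊗ p1⊥)
        [Ax]  ⊢ p1, p1⊥
        [Ax]  ⊢ p1, p1⊥

Result: YES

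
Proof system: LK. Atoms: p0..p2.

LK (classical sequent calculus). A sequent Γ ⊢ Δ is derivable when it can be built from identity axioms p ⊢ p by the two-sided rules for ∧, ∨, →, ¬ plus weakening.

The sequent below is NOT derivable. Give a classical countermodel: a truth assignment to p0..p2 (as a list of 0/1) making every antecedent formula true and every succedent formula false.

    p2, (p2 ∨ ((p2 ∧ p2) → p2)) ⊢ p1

Enumerate valuations to refute Γ ⊢ Δ:
  v=000: Γ:[p2=F, (p2 ∨ ((p2 ∧ p2) → p2))=T] Δ:[p1=F] refutes=False
  v=001: Γ:[p2=T, (p2 ∨ ((p2 ∧ p2) → p2))=T] Δ:[p1=F] refutes=True  ← countermodel

Result: [0, 0, 1]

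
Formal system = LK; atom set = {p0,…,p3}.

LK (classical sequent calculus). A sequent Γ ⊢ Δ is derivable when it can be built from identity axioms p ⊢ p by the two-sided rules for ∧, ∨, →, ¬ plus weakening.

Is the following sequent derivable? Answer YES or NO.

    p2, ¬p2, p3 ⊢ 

Proof tree:
[WL] p2, ¬p2, p3 ⊢ 
  [¬L] p2, ¬p2 ⊢ 
    [Ax] p2 ⊢ p2

Result: YES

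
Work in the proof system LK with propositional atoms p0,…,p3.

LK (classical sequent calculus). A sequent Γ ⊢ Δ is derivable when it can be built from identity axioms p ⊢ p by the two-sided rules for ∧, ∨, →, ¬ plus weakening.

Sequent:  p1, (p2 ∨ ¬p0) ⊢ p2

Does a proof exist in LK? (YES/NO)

Truth-table refutation:
  v=0000: Γ:[p1=F, (p2 ∨ ¬p0)=T] Δ:[p2=F] refutes=False
  v=0001: Γ:[p1=F, (p2 ∨ ¬p0)=T] Δ:[p2=F] refutes=False
  v=0010: Γ:[p1=F, (p2 ∨ ¬p0)=T] Δ:[p2=T] refutes=False
  v=0011: Γ:[p1=F, (p2 ∨ ¬p0)=T] Δ:[p2=T] refutes=False
  v=0100: Γ:[p1=T, (p2 ∨ ¬p0)=T] Δ:[p2=F] refutes=True  ← countermodel

Result: NO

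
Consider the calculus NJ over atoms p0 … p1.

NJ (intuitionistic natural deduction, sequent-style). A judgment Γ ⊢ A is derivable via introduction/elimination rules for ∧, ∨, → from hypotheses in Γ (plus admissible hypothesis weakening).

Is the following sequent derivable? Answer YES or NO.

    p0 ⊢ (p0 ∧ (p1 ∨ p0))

Proof tree:
[∧I] p0 ⊢ (p0 ∧ (p1 ∨ p0))
  [Ax] p0 ⊢ p0
  [∨I₂] p0 ⊢ (p1 ∨ p0)
    [Ax] p0 ⊢ p0

Result: YES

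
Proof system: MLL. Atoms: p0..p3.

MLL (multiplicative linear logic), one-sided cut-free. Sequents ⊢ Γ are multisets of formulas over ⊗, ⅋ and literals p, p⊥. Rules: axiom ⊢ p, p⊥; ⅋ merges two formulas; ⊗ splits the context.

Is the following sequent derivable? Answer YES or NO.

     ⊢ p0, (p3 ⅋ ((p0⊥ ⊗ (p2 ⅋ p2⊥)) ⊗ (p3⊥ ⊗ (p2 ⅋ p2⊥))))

Derivation (root first):
[⅋]  ⊢ p0, (p3 ⅋ ((p0⊥ ⊗ (p2 ⅋ p2⊥)) ⊗ (p3⊥ ⊗ (p2 ⅋ p2⊥))))
  [⊗]  ⊢ p0, p3, ((p0⊥ ⊗ (p2 ⅋ p2⊥)) ⊗ (p3⊥ ⊗ (p2 ⅋ p2⊥)))
    [⊗]  ⊢ p0, (p0⊥ ⊗ (p2 ⅋ p2⊥))
      [Ax]  ⊢ p0, p0⊥
      [⅋]  ⊢ (p2 ⅋ p2⊥)
        [Ax]  ⊢ p2, p2⊥
    [⊗]  ⊢ p3, (p3⊥ ⊗ (p2 ⅋ p2⊥))
      [Ax]  ⊢ p3, p3⊥
      [⅋]  ⊢ (p2 ⅋ p2⊥)
        [Ax]  ⊢ p2, p2⊥

Result: YES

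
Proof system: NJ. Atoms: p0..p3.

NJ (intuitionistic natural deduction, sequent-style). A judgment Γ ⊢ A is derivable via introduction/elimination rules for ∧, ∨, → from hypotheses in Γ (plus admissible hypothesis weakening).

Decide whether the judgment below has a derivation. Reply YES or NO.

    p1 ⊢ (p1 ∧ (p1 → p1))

Proof tree:
[∧I] p1 ⊢ (p1 ∧ (p1 → p1))
  [Ax] p1 ⊢ p1
  [→I]  ⊢ (p1 → p1)
    [Ax] p1 ⊢ p1

Result: YES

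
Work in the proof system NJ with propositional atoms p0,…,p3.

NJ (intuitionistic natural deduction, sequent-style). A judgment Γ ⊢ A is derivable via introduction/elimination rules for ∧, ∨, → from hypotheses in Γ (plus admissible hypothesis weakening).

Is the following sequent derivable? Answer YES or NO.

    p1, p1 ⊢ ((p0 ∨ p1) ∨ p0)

Derivation (root first):
[∨I₁] p1, p1 ⊢ ((p0 ∨ p1) ∨ p0)
  [Wk] p1, p1 ⊢ (p0 ∨ p1)
    [∨I₂] p1 ⊢ (p0 ∨ p1)
      [Ax] p1 ⊢ p1

Result: YES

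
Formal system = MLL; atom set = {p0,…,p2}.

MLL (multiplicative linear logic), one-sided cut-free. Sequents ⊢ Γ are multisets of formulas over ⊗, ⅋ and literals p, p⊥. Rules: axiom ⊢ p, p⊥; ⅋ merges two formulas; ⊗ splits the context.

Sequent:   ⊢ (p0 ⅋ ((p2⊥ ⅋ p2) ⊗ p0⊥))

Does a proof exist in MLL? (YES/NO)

Derivation trace:
[⅋]  ⊢ (p0 ⅋ ((p2⊥ ⅋ p2) ⊗ p0⊥))
  [⊗]  ⊢ p0, ((p2⊥ ⅋ p2) ⊗ p0⊥)
    [⅋]  ⊢ (p2⊥ ⅋ p2)
      [Ax]  ⊢ p2, p2⊥
    [Ax]  ⊢ p0, p0⊥

Result: YES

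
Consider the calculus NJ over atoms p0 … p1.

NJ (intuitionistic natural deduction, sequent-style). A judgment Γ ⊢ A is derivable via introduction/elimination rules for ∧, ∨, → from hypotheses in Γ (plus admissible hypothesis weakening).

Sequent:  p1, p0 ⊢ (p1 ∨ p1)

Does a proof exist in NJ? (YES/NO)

Derivation (root first):
[∨I₂] p1, p0 ⊢ (p1 ∨ p1)
  [Wk] p1, p0 ⊢ p1
    [Ax] p1 ⊢ p1

Result: YES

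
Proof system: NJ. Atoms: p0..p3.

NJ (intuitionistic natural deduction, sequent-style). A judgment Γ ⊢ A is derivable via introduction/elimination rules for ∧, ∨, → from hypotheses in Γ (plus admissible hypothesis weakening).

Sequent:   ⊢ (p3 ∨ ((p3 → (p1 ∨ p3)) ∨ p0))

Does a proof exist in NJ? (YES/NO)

Derivation (root first):
[∨I₂]  ⊢ (p3 ∨ ((p3 → (p1 ∨ p3)) ∨ p0))
  [∨I₁]  ⊢ ((p3 → (p1 ∨ p3)) ∨ p0)
    [→I]  ⊢ (p3 → (p1 ∨ p3))
      [∨I₂] p3 ⊢ (p1 ∨ p3)
        [Ax] p3 ⊢ p3

Result: YES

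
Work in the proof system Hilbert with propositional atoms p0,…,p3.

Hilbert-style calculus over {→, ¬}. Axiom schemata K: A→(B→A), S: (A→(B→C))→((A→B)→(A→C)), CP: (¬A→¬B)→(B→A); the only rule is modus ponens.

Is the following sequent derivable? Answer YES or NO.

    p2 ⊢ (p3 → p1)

Search for a countermodel by truth-table:
  v=0000: Γ:[p2=F] Δ:[(p3 → p1)=T] refutes=False
  v=0001: Γ:[p2=F] Δ:[(p3 → p1)=F] refutes=False
  v=0010: Γ:[p2=T] Δ:[(p3 → p1)=T] refutes=False
  v=0011: Γ:[p2=T] Δ:[(p3 → p1)=F] refutes=True  ← countermodel

Result: NO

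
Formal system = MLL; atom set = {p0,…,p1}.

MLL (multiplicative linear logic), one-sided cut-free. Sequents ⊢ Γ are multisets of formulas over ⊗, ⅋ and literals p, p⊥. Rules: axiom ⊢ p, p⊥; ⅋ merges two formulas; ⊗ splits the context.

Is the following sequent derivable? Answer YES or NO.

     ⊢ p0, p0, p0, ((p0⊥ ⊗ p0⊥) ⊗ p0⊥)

Proof tree:
[⊗]  ⊢ p0, p0, p0, ((p0⊥ ⊗ p0⊥) ⊗ p0⊥)
  [⊗]  ⊢ p0, p0, (p0⊥ ⊗ p0⊥)
    [Ax]  ⊢ p0, p0⊥
    [Ax]  ⊢ p0, p0⊥
  [Ax]  ⊢ p0, p0⊥

Result: YES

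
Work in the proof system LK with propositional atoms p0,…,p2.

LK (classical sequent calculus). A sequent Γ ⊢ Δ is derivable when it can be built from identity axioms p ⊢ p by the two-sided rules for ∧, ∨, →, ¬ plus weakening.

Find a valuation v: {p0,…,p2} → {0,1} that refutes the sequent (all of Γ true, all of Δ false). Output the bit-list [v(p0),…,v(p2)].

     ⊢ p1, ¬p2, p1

Enumerate valuations to refute Γ ⊢ Δ:
  v=000: Γ:[] Δ:[p1=F, ¬p2=T, p1=F] refutes=False
  v=001: Γ:[] Δ:[p1=F, ¬p2=F, p1=F] refutes=True  ← countermodel

Result: [0, 0, 1]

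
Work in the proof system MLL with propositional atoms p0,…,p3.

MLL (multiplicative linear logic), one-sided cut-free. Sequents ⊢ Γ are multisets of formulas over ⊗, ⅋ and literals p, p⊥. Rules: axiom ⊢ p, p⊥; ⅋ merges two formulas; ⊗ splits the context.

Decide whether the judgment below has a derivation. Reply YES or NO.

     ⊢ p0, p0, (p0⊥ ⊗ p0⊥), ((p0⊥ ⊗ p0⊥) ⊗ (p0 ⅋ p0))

Derivation (root first):
[⊗]  ⊢ p0, p0, (p0⊥ ⊗ p0⊥), ((p0⊥ ⊗ p0⊥) ⊗ (p0 ⅋ p0))
  [⊗]  ⊢ p0, p0, (p0⊥ ⊗ p0⊥)
    [Ax]  ⊢ p0, p0⊥
    [Ax]  ⊢ p0, p0⊥
  [⅋]  ⊢ (p0⊥ ⊗ p0⊥), (p0 ⅋ p0)
    [⊗]  ⊢ p0, p0, (p0⊥ ⊗ p0⊥)
      [Ax]  ⊢ p0, p0⊥
      [Ax]  ⊢ p0, p0⊥

Result: YES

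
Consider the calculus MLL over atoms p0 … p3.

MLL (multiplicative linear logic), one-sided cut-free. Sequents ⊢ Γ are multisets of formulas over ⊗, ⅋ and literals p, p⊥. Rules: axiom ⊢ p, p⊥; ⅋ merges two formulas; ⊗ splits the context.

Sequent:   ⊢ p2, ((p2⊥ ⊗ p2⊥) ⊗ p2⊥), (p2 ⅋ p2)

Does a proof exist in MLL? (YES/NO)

Derivation (root first):
[⅋]  ⊢ p2, ((p2⊥ ⊗ p2⊥) ⊗ p2⊥), (p2 ⅋ p2)
  [⊗]  ⊢ p2, p2, p2, ((p2⊥ ⊗ p2⊥) ⊗ p2⊥)
    [⊗]  ⊢ p2, p2, (p2⊥ ⊗ p2⊥)
      [Ax]  ⊢ p2, p2⊥
      [Ax]  ⊢ p2, p2⊥
    [Ax]  ⊢ p2, p2⊥

Result: YES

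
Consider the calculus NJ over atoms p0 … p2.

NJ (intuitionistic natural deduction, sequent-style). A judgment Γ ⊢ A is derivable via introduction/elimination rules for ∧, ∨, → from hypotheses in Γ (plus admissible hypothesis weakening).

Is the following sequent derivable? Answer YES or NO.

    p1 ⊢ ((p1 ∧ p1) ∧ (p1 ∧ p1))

Derivation trace:
[∧I] p1 ⊢ ((p1 ∧ p1) ∧ (p1 ∧ p1))
  [∧I] p1 ⊢ (p1 ∧ p1)
    [Ax] p1 ⊢ p1
    [Ax] p1 ⊢ p1
  [∧I] p1 ⊢ (p1 ∧ p1)
    [Ax] p1 ⊢ p1
    [Ax] p1 ⊢ p1

Result: YES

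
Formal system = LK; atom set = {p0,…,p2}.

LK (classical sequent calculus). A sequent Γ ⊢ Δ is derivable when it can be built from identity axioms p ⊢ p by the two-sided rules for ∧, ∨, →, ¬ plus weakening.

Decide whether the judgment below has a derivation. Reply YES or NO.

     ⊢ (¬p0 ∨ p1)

Enumerate valuations to refute Γ ⊢ Δ:
  v=000: Γ:[] Δ:[(¬p0 ∨ p1)=T] refutes=False
  v=001: Γ:[] Δ:[(¬p0 ∨ p1)=T] refutes=False
  v=010: Γ:[] Δ:[(¬p0 ∨ p1)=T] refutes=False
  v=011: Γ:[] Δ:[(¬p0 ∨ p1)=T] refutes=False
  v=100: Γ:[] Δ:[(¬p0 ∨ p1)=F] refutes=True  ← countermodel

Result: NO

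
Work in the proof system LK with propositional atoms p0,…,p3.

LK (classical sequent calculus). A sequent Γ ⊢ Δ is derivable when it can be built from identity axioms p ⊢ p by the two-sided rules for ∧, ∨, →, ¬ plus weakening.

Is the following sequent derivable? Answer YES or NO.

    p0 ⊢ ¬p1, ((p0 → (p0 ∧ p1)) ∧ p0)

Derivation trace:
[∧R] p0 ⊢ ¬p1, ((p0 → (p0 ∧ p1)) ∧ p0)
  [→R]  ⊢ ¬p1, (p0 → (p0 ∧ p1))
    [¬R] p0 ⊢ (p0 ∧ p1), ¬p1
      [∧R] p1, p0 ⊢ (p0 ∧ p1)
        [Ax] p0 ⊢ p0
        [Ax] p1 ⊢ p1
  [Ax] p0 ⊢ p0

Result: YES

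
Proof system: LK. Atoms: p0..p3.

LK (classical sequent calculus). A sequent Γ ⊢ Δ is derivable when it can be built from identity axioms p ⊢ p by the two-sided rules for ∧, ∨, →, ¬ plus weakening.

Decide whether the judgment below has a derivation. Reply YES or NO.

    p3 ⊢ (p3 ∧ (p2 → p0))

Search for a countermodel by truth-table:
  v=0000: Γ:[p3=F] Δ:[(p3 ∧ (p2 → p0))=F] refutes=False
  v=0001: Γ:[p3=T] Δ:[(p3 ∧ (p2 → p0))=T] refutes=False
  v=0010: Γ:[p3=F] Δ:[(p3 ∧ (p2 → p0))=F] refutes=False
  v=0011: Γ:[p3=T] Δ:[(p3 ∧ (p2 → p0))=F] refutes=True  ← countermodel

Result: NO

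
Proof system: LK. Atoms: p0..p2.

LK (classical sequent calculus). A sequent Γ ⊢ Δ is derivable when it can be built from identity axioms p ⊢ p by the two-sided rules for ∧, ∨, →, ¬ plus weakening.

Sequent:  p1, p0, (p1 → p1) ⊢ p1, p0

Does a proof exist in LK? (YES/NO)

Derivation trace:
[→L] p1, p0, (p1 → p1) ⊢ p1, p0
  [Ax] p1 ⊢ p1
  [WL] p0, p1 ⊢ p0, p1
    [WR] p0 ⊢ p0, p1
      [Ax] p0 ⊢ p0

Result: YES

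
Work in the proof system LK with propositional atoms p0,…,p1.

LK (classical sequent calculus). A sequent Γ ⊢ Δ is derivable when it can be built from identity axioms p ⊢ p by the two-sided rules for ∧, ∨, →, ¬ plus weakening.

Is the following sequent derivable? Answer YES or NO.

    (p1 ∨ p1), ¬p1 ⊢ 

Derivation (root first):
[¬L] (p1 ∨ p1), ¬p1 ⊢ 
  [∨L] (p1 ∨ p1) ⊢ p1
    [Ax] p1 ⊢ p1
    [Ax] p1 ⊢ p1

Result: YES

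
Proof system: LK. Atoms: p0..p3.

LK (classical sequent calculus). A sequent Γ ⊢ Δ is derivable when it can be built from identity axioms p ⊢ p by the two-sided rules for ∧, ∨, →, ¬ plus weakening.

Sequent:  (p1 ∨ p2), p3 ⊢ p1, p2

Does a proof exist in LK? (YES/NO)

Derivation (root first):
[WL] (p1 ∨ p2), p3 ⊢ p1, p2
  [∨L] (p1 ∨ p2) ⊢ p1, p2
    [Ax] p1 ⊢ p1
    [Ax] p2 ⊢ p2

Result: YES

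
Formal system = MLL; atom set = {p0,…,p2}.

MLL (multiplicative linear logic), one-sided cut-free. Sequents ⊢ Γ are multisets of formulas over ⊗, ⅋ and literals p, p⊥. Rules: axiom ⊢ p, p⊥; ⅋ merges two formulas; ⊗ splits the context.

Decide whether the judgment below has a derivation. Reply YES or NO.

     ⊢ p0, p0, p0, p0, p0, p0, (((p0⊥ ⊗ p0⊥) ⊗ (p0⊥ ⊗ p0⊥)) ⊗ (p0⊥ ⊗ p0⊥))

Proof tree:
[⊗]  ⊢ p0, p0, p0, p0, p0, p0, (((p0⊥ ⊗ p0⊥) ⊗ (p0⊥ ⊗ p0⊥)) ⊗ (p0⊥ ⊗ p0⊥))
  [⊗]  ⊢ p0, p0, p0, p0, ((p0⊥ ⊗ p0⊥) ⊗ (p0⊥ ⊗ p0⊥))
    [⊗]  ⊢ p0, p0, (p0⊥ ⊗ p0⊥)
      [Ax]  ⊢ p0, p0⊥
      [Ax]  ⊢ p0, p0⊥
    [⊗]  ⊢ p0, p0, (p0⊥ ⊗ p0⊥)
      [Ax]  ⊢ p0, p0⊥
      [Ax]  ⊢ p0, p0⊥
  [⊗]  ⊢ p0, p0, (p0⊥ ⊗ p0⊥)
    [Ax]  ⊢ p0, p0⊥
    [Ax]  ⊢ p0, p0⊥

Result: YES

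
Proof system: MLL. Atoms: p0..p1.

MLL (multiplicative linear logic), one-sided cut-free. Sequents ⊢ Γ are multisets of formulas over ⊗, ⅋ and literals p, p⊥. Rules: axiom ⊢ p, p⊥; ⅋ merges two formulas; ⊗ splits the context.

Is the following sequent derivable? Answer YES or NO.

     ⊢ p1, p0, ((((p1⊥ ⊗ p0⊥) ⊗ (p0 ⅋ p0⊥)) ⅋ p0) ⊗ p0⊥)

Derivation (root first):
[⊗]  ⊢ p1, p0, ((((p1⊥ ⊗ p0⊥) ⊗ (p0 ⅋ p0⊥)) ⅋ p0) ⊗ p0⊥)
  [⅋]  ⊢ p1, (((p1⊥ ⊗ p0⊥) ⊗ (p0 ⅋ p0⊥)) ⅋ p0)
    [⊗]  ⊢ p1, p0, ((p1⊥ ⊗ p0⊥) ⊗ (p0 ⅋ p0⊥))
      [⊗]  ⊢ p1, p0, (p1⊥ ⊗ p0⊥)
        [Ax]  ⊢ p1, p1⊥
        [Ax]  ⊢ p0, p0⊥
      [⅋]  ⊢ (p0 ⅋ p0⊥)
        [Ax]  ⊢ p0, p0⊥
  [Ax]  ⊢ p0, p0⊥

Result: YES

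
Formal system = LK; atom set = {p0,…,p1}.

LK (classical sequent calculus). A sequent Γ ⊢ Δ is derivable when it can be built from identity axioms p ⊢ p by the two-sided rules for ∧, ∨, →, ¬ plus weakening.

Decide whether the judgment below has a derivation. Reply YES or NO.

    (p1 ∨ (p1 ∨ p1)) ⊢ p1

Proof tree:
[∨L] (p1 ∨ (p1 ∨ p1)) ⊢ p1
  [Ax] p1 ⊢ p1
  [∨L] (p1 ∨ p1) ⊢ p1
    [Ax] p1 ⊢ p1
    [Ax] p1 ⊢ p1

Result: YES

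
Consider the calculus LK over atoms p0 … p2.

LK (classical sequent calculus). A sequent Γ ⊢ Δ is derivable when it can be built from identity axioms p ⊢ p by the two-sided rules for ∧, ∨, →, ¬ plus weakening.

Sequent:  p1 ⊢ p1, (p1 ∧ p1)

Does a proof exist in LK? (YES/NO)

Proof tree:
[∧R] p1 ⊢ p1, (p1 ∧ p1)
  [WR] p1 ⊢ p1, p1
    [Ax] p1 ⊢ p1
  [Ax] p1 ⊢ p1

Result: YES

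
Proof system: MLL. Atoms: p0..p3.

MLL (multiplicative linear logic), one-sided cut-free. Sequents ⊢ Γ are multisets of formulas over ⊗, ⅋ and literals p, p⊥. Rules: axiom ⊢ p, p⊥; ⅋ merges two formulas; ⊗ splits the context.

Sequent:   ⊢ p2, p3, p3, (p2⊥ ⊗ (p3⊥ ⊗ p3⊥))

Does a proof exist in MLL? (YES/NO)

Proof tree:
[⊗]  ⊢ p2, p3, p3, (p2⊥ ⊗ (p3⊥ ⊗ p3⊥))
  [Ax]  ⊢ p2, p2⊥
  [⊗]  ⊢ p3, p3, (p3⊥ ⊗ p3⊥)
    [Ax]  ⊢ p3, p3⊥
    [Ax]  ⊢ p3, p3⊥

Result: YES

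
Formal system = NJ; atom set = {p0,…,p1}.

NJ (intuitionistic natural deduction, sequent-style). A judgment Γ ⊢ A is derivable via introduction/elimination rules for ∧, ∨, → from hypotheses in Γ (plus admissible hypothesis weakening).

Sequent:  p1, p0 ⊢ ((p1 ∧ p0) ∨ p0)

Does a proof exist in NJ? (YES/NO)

Proof tree:
[∨I₁] p1, p0 ⊢ ((p1 ∧ p0) ∨ p0)
  [∧I] p1, p0 ⊢ (p1 ∧ p0)
    [Ax] p1 ⊢ p1
    [Ax] p0 ⊢ p0

Result: YES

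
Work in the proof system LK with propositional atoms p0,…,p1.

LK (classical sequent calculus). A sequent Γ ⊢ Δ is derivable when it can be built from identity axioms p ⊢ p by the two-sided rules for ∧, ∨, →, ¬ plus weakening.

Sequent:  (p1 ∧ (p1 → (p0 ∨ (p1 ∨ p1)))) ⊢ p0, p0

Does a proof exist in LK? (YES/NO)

Search for a countermodel by truth-table:
  v=00: Γ:[(p1 ∧ (p1 → (p0 ∨ (p1 ∨ p1))))=F] Δ:[p0=F, p0=F] refutes=False
  v=01: Γ:[(p1 ∧ (p1 → (p0 ∨ (p1 ∨ p1))))=T] Δ:[p0=F, p0=F] refutes=True  ← countermodel

Result: NO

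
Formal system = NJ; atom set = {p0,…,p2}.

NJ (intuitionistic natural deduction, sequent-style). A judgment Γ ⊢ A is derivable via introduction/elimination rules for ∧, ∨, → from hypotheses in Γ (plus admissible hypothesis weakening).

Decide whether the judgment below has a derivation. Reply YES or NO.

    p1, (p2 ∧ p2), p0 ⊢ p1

Derivation (root first):
[Wk] p1, (p2 ∧ p2), p0 ⊢ p1
  [Wk] p1, (p2 ∧ p2) ⊢ p1
    [Ax] p1 ⊢ p1

Result: YES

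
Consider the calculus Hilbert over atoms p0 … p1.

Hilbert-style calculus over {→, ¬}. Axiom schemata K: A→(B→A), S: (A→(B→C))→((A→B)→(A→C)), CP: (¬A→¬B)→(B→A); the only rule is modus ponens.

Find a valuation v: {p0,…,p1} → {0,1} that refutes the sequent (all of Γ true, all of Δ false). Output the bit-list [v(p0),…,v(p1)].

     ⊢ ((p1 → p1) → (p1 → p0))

Truth-table refutation:
  v=00: Γ:[] Δ:[((p1 → p1) → (p1 → p0))=T] refutes=False
  v=01: Γ:[] Δ:[((p1 → p1) → (p1 → p0))=F] refutes=True  ← countermodel

Result: [0, 1]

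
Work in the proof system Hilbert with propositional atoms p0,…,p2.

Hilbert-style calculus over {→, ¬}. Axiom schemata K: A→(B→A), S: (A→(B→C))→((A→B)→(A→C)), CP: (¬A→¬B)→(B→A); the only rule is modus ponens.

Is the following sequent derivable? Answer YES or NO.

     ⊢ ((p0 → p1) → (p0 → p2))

Truth-table refutation:
  v=000: Γ:[] Δ:[((p0 → p1) → (p0 → p2))=T] refutes=False
  v=001: Γ:[] Δ:[((p0 → p1) → (p0 → p2))=T] refutes=False
  v=010: Γ:[] Δ:[((p0 → p1) → (p0 → p2))=T] refutes=False
  v=011: Γ:[] Δ:[((p0 → p1) → (p0 → p2))=T] refutes=False
  v=100: Γ:[] Δ:[((p0 → p1) → (p0 → p2))=T] refutes=False
  v=101: Γ:[] Δ:[((p0 → p1) → (p0 → p2))=T] refutes=False
  v=110: Γ:[] Δ:[((p0 → p1) → (p0 → p2))=F] refutes=True  ← countermodel

Result: NO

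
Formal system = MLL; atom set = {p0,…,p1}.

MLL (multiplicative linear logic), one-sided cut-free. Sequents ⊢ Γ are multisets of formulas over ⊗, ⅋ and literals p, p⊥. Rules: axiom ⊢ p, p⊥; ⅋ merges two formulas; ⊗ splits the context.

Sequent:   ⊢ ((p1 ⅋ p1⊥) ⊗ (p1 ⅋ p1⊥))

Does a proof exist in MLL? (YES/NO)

Derivation trace:
[⊗]  ⊢ ((p1 ⅋ p1⊥) ⊗ (p1 ⅋ p1⊥))
  [⅋]  ⊢ (p1 ⅋ p1⊥)
    [Ax]  ⊢ p1, p1⊥
  [⅋]  ⊢ (p1 ⅋ p1⊥)
    [Ax]  ⊢ p1, p1⊥

Result: YES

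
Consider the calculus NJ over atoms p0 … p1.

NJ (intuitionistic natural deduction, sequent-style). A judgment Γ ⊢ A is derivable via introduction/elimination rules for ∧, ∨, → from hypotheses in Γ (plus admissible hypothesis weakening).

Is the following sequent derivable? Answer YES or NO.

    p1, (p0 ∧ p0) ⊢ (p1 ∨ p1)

Derivation (root first):
[∨I₁] p1, (p0 ∧ p0) ⊢ (p1 ∨ p1)
  [Wk] p1, (p0 ∧ p0) ⊢ p1
    [Ax] p1 ⊢ p1

Result: YES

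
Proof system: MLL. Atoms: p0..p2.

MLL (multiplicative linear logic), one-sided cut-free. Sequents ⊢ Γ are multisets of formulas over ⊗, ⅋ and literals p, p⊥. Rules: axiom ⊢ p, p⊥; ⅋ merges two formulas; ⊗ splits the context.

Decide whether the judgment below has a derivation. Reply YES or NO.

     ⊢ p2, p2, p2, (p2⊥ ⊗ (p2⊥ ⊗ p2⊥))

Derivation trace:
[⊗]  ⊢ p2, p2, p2, (p2⊥ ⊗ (p2⊥ ⊗ p2⊥))
  [Ax]  ⊢ p2, p2⊥
  [⊗]  ⊢ p2, p2, (p2⊥ ⊗ p2⊥)
    [Ax]  ⊢ p2, p2⊥
    [Ax]  ⊢ p2, p2⊥

Result: YES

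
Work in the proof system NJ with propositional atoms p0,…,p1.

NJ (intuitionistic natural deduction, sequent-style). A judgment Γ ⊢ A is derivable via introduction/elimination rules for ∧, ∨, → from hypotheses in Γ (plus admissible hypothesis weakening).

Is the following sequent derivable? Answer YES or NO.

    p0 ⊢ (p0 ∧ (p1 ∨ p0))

Proof tree:
[∧I] p0 ⊢ (p0 ∧ (p1 ∨ p0))
  [Ax] p0 ⊢ p0
  [∨I₂] p0 ⊢ (p1 ∨ p0)
    [Ax] p0 ⊢ p0

Result: YES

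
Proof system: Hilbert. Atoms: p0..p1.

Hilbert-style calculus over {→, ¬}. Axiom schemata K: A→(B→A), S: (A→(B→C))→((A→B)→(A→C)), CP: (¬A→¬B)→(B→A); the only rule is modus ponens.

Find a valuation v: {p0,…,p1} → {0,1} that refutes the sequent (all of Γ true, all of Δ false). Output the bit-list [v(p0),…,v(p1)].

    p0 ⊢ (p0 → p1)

Enumerate valuations to refute Γ ⊢ Δ:
  v=00: Γ:[p0=F] Δ:[(p0 → p1)=T] refutes=False
  v=01: Γ:[p0=F] Δ:[(p0 → p1)=T] refutes=False
  v=10: Γ:[p0=T] Δ:[(p0 → p1)=F] refutes=True  ← countermodel

Result: [1, 0]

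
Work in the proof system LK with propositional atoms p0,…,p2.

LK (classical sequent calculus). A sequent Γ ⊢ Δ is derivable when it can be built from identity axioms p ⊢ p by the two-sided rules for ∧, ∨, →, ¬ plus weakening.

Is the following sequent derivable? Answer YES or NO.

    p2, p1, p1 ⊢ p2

Derivation (root first):
[WL] p2, p1, p1 ⊢ p2
  [WL] p2, p1 ⊢ p2
    [Ax] p2 ⊢ p2

Result: YES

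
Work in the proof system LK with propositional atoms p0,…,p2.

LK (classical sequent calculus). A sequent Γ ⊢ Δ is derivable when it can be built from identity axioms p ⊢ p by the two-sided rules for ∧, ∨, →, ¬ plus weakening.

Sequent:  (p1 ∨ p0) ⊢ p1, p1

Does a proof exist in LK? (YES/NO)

Enumerate valuations to refute Γ ⊢ Δ:
  v=000: Γ:[(p1 ∨ p0)=F] Δ:[p1=F, p1=F] refutes=False
  v=001: Γ:[(p1 ∨ p0)=F] Δ:[p1=F, p1=F] refutes=False
  v=010: Γ:[(p1 ∨ p0)=T] Δ:[p1=T, p1=T] refutes=False
  v=011: Γ:[(p1 ∨ p0)=T] Δ:[p1=T, p1=T] refutes=False
  v=100: Γ:[(p1 ∨ p0)=T] Δ:[p1=F, p1=F] refutes=True  ← countermodel

Result: NO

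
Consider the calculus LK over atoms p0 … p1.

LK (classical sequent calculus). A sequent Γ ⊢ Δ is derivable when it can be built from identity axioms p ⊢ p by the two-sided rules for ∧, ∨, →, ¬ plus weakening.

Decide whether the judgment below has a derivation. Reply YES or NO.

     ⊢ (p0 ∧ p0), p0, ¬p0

Proof tree:
[¬R]  ⊢ (p0 ∧ p0), p0, ¬p0
  [WR] p0 ⊢ (p0 ∧ p0), p0
    [∧R] p0 ⊢ (p0 ∧ p0)
      [Ax] p0 ⊢ p0
      [Ax] p0 ⊢ p0

Result: YES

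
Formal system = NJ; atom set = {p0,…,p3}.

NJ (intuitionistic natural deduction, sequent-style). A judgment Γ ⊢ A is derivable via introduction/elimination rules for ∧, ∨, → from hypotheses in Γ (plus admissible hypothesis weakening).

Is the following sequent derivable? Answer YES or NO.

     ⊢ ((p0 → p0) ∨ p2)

Proof tree:
[∨I₁]  ⊢ ((p0 → p0) ∨ p2)
  [→I]  ⊢ (p0 → p0)
    [Ax] p0 ⊢ p0

Result: YES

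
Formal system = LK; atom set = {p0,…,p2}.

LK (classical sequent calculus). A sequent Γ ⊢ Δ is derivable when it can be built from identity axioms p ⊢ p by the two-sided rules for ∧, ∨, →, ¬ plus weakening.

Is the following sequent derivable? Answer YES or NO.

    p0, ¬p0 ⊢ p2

Proof tree:
[WR] p0, ¬p0 ⊢ p2
  [¬L] p0, ¬p0 ⊢ 
    [Ax] p0 ⊢ p0

Result: YES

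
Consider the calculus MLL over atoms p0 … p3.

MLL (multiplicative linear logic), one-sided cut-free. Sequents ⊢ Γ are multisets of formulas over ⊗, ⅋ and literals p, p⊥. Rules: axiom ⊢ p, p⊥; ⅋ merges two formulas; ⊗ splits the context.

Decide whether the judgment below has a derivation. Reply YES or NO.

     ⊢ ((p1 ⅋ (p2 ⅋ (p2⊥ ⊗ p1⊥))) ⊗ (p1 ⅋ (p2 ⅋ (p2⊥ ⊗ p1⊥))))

Derivation (root first):
[⊗]  ⊢ ((p1 ⅋ (p2 ⅋ (p2⊥ ⊗ p1⊥))) ⊗ (p1 ⅋ (p2 ⅋ (p2⊥ ⊗ p1⊥))))
  [⅋]  ⊢ (p1 ⅋ (p2 ⅋ (p2⊥ ⊗ p1⊥)))
    [⅋]  ⊢ p1, (p2 ⅋ (p2⊥ ⊗ p1⊥))
      [⊗]  ⊢ p2, p1, (p2⊥ ⊗ p1⊥)
        [Ax]  ⊢ p2, p2⊥
        [Ax]  ⊢ p1, p1⊥
  [⅋]  ⊢ (p1 ⅋ (p2 ⅋ (p2⊥ ⊗ p1⊥)))
    [⅋]  ⊢ p1, (p2 ⅋ (p2⊥ ⊗ p1⊥))
      [⊗]  ⊢ p2, p1, (p2⊥ ⊗ p1⊥)
        [Ax]  ⊢ p2, p2⊥
        [Ax]  ⊢ p1, p1⊥

Result: YES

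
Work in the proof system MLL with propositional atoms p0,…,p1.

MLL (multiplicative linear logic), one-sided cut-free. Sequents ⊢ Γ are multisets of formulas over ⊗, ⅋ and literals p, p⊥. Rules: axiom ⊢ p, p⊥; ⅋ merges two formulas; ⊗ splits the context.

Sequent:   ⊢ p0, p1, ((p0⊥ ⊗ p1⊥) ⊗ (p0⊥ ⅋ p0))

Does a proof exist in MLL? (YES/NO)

Derivation (root first):
[⊗]  ⊢ p0, p1, ((p0⊥ ⊗ p1⊥) ⊗ (p0⊥ ⅋ p0))
  [⊗]  ⊢ p0, p1, (p0⊥ ⊗ p1⊥)
    [Ax]  ⊢ p0, p0⊥
    [Ax]  ⊢ p1, p1⊥
  [⅋]  ⊢ (p0⊥ ⅋ p0)
    [Ax]  ⊢ p0, p0⊥

Result: YES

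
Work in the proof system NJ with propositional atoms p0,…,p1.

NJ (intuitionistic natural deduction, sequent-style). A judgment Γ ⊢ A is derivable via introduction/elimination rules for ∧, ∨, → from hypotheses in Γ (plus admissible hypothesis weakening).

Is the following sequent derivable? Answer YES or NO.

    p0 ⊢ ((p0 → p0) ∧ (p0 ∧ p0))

Proof tree:
[∧I] p0 ⊢ ((p0 → p0) ∧ (p0 ∧ p0))
  [→I]  ⊢ (p0 → p0)
    [Ax] p0 ⊢ p0
  [∧I] p0 ⊢ (p0 ∧ p0)
    [Ax] p0 ⊢ p0
    [Ax] p0 ⊢ p0

Result: YES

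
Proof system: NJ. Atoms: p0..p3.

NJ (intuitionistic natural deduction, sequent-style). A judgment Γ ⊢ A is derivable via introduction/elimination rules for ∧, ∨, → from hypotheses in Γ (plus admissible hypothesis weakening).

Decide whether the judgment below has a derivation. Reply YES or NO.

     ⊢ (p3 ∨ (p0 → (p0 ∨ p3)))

Proof tree:
[∨I₂]  ⊢ (p3 ∨ (p0 → (p0 ∨ p3)))
  [→I]  ⊢ (p0 → (p0 ∨ p3))
    [∨I₁] p0 ⊢ (p0 ∨ p3)
      [Ax] p0 ⊢ p0

Result: YES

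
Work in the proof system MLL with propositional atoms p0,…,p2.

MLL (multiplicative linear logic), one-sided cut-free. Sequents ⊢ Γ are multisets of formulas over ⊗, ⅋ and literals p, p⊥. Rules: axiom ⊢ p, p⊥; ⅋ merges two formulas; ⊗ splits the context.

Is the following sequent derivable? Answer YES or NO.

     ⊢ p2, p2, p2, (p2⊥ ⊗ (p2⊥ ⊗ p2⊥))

Derivation trace:
[⊗]  ⊢ p2, p2, p2, (p2⊥ ⊗ (p2⊥ ⊗ p2⊥))
  [Ax]  ⊢ p2, p2⊥
  [⊗]  ⊢ p2, p2, (p2⊥ ⊗ p2⊥)
    [Ax]  ⊢ p2, p2⊥
    [Ax]  ⊢ p2, p2⊥

Result: YES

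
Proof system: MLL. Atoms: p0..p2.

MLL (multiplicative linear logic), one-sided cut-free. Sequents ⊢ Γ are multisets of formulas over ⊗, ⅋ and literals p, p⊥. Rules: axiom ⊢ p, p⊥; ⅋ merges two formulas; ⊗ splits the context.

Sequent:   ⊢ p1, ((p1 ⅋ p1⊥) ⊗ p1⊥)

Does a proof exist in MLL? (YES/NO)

Derivation trace:
[⊗]  ⊢ p1, ((p1 ⅋ p1⊥) ⊗ p1⊥)
  [⅋]  ⊢ (p1 ⅋ p1⊥)
    [Ax]  ⊢ p1, p1⊥
  [Ax]  ⊢ p1, p1⊥

Result: YES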